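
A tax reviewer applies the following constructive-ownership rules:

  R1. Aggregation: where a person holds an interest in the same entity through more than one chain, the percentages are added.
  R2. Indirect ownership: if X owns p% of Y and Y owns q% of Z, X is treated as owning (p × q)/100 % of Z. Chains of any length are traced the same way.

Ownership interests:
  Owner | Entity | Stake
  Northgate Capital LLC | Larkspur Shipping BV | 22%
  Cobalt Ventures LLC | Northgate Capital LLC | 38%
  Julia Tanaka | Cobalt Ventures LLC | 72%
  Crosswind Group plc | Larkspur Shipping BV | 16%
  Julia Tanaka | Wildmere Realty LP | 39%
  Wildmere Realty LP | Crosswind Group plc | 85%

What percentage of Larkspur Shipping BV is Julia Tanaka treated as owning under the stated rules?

11.3232%

Chain via Cobalt Ventures LLC → Northgate Capital LLC (R2): 72% × 38% × 22% = 6.0192% of Larkspur Shipping BV.
Chain via Wildmere Realty LP → Crosswind Group plc (R2): 39% × 85% × 16% = 5.304% of Larkspur Shipping BV.
Aggregating (R1): 6.0192% + 5.304% = 11.3232%.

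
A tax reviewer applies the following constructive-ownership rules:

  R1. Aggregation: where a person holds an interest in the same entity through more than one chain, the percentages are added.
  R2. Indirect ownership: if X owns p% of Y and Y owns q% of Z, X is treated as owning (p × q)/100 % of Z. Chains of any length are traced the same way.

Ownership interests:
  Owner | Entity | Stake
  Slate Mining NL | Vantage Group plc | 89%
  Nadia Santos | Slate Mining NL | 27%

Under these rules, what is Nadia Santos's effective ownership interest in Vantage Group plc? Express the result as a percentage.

24.03%

Chain via Slate Mining NL (R2): 27% × 89% = 24.03% of Vantage Group plc.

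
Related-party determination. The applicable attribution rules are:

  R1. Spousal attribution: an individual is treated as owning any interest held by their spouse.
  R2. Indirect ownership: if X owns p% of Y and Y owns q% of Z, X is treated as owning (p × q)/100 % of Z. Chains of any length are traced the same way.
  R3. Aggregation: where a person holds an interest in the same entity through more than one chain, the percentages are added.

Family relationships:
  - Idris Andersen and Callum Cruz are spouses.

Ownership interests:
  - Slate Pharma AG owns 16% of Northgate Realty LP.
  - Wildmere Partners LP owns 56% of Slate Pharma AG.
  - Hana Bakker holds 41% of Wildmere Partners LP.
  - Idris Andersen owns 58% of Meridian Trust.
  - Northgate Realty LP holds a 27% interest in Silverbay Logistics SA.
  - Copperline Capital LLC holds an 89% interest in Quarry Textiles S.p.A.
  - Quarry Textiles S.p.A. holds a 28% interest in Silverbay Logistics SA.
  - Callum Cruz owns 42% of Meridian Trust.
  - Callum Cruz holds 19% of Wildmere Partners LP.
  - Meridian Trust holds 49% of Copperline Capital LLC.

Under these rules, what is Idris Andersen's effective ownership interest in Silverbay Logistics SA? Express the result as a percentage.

By spousal attribution (R1), Idris Andersen is treated as also owning Callum Cruz's interest in Meridian Trust, giving 58% + 42% = 100%.
By spousal attribution (R1), Idris Andersen is treated as owning Callum Cruz's 19% interest in Wildmere Partners LP.
Chain via Meridian Trust → Copperline Capital LLC → Quarry Textiles S.p.A. (R2): 100% × 49% × 89% × 28% = 12.2108% of Silverbay Logistics SA.
Chain via Wildmere Partners LP → Slate Pharma AG → Northgate Realty LP (R2): 19% × 56% × 16% × 27% = 0.459648% of Silverbay Logistics SA.
Aggregating (R3): 12.2108% + 0.459648% = 12.670448%.

12.670448%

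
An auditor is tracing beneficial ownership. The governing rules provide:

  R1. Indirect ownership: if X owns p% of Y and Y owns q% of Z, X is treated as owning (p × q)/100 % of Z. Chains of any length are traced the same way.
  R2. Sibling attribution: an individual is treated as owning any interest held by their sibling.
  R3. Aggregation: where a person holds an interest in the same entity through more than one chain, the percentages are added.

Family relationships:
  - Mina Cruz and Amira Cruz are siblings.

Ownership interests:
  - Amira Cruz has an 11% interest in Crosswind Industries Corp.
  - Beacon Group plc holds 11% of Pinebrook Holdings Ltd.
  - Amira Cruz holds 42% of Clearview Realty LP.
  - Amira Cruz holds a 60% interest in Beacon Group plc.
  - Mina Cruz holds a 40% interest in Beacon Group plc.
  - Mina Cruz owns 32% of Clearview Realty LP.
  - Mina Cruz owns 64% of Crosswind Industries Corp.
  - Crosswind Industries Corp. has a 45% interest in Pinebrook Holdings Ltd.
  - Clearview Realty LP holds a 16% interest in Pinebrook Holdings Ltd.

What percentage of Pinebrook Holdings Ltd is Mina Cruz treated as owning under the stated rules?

By sibling attribution (R2), Mina Cruz is treated as also owning Amira Cruz's interest in Clearview Realty LP, giving 32% + 42% = 74%.
By sibling attribution (R2), Mina Cruz is treated as also owning Amira Cruz's interest in Beacon Group plc, giving 40% + 60% = 100%.
By sibling attribution (R2), Mina Cruz is treated as also owning Amira Cruz's interest in Crosswind Industries Corp, giving 64% + 11% = 75%.
Chain via Clearview Realty LP (R1): 74% × 16% = 11.84% of Pinebrook Holdings Ltd.
Chain via Beacon Group plc (R1): 100% × 11% = 11% of Pinebrook Holdings Ltd.
Chain via Crosswind Industries Corp. (R1): 75% × 45% = 33.75% of Pinebrook Holdings Ltd.
Aggregating (R3): 11.84% + 11% + 33.75% = 56.59%.

56.59%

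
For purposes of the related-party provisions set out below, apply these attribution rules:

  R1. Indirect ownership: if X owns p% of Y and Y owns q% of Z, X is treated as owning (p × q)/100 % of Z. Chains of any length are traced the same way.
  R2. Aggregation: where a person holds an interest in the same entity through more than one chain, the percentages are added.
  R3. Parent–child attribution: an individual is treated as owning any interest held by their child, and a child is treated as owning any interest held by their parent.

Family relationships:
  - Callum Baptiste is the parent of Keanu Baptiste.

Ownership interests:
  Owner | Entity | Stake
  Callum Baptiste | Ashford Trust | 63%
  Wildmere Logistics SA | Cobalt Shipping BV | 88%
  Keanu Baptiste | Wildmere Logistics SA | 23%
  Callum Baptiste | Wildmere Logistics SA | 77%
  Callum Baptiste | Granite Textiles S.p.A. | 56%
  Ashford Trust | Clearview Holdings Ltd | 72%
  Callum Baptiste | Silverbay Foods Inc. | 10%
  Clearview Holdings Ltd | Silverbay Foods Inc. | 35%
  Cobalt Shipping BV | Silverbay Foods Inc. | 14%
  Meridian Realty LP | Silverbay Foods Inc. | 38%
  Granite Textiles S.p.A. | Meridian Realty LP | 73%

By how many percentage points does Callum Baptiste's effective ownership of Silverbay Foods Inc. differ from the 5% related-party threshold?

By parent–child attribution (R3), Callum Baptiste is treated as also owning Keanu Baptiste's interest in Wildmere Logistics SA, giving 77% + 23% = 100%.
Chain via Granite Textiles S.p.A. → Meridian Realty LP (R1): 56% × 73% × 38% = 15.5344% of Silverbay Foods Inc.
Chain via Wildmere Logistics SA → Cobalt Shipping BV (R1): 100% × 88% × 14% = 12.32% of Silverbay Foods Inc.
Chain via Ashford Trust → Clearview Holdings Ltd (R1): 63% × 72% × 35% = 15.876% of Silverbay Foods Inc.
Direct interest in Silverbay Foods Inc: 10%.
Aggregating (R2): 15.5344% + 12.32% + 15.876% + 10% = 53.7304%.
53.7304% exceeds the 5% threshold by 48.7304 percentage points.

48.7304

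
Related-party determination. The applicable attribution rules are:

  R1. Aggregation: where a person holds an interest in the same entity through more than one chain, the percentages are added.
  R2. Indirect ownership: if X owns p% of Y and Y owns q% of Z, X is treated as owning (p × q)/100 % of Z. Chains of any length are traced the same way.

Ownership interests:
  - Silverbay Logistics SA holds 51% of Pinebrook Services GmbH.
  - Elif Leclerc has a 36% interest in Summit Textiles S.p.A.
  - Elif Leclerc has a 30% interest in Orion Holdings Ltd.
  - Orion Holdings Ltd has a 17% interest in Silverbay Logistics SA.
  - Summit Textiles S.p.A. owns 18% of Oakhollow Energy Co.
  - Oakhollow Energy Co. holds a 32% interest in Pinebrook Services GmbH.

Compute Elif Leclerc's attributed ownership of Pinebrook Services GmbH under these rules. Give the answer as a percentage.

4.6746%

Chain via Orion Holdings Ltd → Silverbay Logistics SA (R2): 30% × 17% × 51% = 2.601% of Pinebrook Services GmbH.
Chain via Summit Textiles S.p.A. → Oakhollow Energy Co. (R2): 36% × 18% × 32% = 2.0736% of Pinebrook Services GmbH.
Aggregating (R1): 2.601% + 2.0736% = 4.6746%.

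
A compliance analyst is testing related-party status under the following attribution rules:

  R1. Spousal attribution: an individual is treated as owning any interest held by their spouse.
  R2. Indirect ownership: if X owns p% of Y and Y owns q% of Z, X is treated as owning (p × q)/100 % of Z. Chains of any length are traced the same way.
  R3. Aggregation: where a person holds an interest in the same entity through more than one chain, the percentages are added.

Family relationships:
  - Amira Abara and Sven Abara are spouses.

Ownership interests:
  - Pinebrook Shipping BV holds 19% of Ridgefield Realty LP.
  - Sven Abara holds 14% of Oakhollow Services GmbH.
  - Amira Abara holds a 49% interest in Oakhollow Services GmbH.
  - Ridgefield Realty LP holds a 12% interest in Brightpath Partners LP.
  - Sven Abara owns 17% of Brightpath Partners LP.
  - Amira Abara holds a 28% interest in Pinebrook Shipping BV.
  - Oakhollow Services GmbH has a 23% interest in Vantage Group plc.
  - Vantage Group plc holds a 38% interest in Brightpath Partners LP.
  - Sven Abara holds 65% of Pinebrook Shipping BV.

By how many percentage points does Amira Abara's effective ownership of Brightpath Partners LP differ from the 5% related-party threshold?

19.6266

By spousal attribution (R1), Amira Abara is treated as also owning Sven Abara's interest in Pinebrook Shipping BV, giving 28% + 65% = 93%.
By spousal attribution (R1), Amira Abara is treated as also owning Sven Abara's interest in Oakhollow Services GmbH, giving 49% + 14% = 63%.
By spousal attribution (R1), Amira Abara is treated as owning Sven Abara's 17% interest in Brightpath Partners LP.
Chain via Pinebrook Shipping BV → Ridgefield Realty LP (R2): 93% × 19% × 12% = 2.1204% of Brightpath Partners LP.
Chain via Oakhollow Services GmbH → Vantage Group plc (R2): 63% × 23% × 38% = 5.5062% of Brightpath Partners LP.
Direct interest in Brightpath Partners LP: 17%.
Aggregating (R3): 2.1204% + 5.5062% + 17% = 24.6266%.
24.6266% exceeds the 5% threshold by 19.6266 percentage points.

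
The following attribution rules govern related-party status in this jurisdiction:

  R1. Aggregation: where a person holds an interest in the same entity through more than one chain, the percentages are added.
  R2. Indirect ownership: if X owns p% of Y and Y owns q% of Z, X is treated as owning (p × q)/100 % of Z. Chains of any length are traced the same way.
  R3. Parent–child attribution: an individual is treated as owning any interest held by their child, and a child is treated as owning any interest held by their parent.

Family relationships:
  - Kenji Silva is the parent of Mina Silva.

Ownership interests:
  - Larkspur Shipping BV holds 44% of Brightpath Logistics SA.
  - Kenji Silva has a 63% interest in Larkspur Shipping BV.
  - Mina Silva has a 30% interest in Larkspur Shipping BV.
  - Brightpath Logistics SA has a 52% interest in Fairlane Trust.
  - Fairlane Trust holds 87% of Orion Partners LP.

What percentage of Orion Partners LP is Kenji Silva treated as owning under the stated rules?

By parent–child attribution (R3), Kenji Silva is treated as also owning Mina Silva's interest in Larkspur Shipping BV, giving 63% + 30% = 93%.
Chain via Larkspur Shipping BV → Brightpath Logistics SA → Fairlane Trust (R2): 93% × 44% × 52% × 87% = 18.512208% of Orion Partners LP.

18.512208%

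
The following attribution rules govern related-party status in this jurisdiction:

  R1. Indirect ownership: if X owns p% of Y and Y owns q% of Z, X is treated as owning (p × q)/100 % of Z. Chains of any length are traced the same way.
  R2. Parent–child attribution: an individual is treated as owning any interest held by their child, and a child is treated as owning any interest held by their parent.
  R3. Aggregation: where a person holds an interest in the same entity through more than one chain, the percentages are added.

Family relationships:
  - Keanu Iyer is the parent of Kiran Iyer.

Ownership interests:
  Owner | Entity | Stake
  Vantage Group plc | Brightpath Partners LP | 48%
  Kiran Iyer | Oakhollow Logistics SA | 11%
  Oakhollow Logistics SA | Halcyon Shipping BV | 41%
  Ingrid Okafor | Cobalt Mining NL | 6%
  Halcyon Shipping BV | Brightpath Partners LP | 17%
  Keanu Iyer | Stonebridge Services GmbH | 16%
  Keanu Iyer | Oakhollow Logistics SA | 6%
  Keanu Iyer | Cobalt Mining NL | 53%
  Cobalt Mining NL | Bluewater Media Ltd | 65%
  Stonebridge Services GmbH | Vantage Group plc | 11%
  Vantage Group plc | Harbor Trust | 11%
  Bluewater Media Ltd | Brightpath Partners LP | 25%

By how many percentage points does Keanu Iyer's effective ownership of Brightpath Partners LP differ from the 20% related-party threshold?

9.3578

By parent–child attribution (R2), Keanu Iyer is treated as also owning Kiran Iyer's interest in Oakhollow Logistics SA, giving 6% + 11% = 17%.
Chain via Oakhollow Logistics SA → Halcyon Shipping BV (R1): 17% × 41% × 17% = 1.1849% of Brightpath Partners LP.
Chain via Stonebridge Services GmbH → Vantage Group plc (R1): 16% × 11% × 48% = 0.8448% of Brightpath Partners LP.
Chain via Cobalt Mining NL → Bluewater Media Ltd (R1): 53% × 65% × 25% = 8.6125% of Brightpath Partners LP.
Aggregating (R3): 1.1849% + 0.8448% + 8.6125% = 10.6422%.
10.6422% falls short of the 20% threshold by 9.3578 percentage points.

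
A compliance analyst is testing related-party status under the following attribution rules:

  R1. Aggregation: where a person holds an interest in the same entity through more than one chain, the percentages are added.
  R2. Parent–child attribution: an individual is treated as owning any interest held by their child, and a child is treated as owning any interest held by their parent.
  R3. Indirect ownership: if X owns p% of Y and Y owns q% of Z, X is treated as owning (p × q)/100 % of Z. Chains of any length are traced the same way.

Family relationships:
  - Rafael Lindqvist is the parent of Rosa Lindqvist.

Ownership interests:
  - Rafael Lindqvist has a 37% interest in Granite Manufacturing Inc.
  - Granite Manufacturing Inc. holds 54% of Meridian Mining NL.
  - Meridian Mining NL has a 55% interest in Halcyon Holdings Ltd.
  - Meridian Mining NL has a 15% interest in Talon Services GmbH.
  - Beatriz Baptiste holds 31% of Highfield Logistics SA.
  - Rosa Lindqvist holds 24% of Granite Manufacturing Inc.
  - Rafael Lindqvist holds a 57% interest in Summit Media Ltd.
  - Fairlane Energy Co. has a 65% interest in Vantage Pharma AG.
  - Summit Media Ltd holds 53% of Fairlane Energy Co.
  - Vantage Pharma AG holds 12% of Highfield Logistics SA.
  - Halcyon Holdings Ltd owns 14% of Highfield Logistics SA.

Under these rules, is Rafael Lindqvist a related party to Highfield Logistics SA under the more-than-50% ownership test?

No

By parent–child attribution (R2), Rafael Lindqvist is treated as also owning Rosa Lindqvist's interest in Granite Manufacturing Inc, giving 37% + 24% = 61%.
Chain via Summit Media Ltd → Fairlane Energy Co. → Vantage Pharma AG (R3): 57% × 53% × 65% × 12% = 2.35638% of Highfield Logistics SA.
Chain via Granite Manufacturing Inc. → Meridian Mining NL → Halcyon Holdings Ltd (R3): 61% × 54% × 55% × 14% = 2.53638% of Highfield Logistics SA.
Aggregating (R1): 2.35638% + 2.53638% = 4.89276%.
4.89276% does not exceed the 50% threshold, so Rafael is not a related party to Highfield Logistics SA.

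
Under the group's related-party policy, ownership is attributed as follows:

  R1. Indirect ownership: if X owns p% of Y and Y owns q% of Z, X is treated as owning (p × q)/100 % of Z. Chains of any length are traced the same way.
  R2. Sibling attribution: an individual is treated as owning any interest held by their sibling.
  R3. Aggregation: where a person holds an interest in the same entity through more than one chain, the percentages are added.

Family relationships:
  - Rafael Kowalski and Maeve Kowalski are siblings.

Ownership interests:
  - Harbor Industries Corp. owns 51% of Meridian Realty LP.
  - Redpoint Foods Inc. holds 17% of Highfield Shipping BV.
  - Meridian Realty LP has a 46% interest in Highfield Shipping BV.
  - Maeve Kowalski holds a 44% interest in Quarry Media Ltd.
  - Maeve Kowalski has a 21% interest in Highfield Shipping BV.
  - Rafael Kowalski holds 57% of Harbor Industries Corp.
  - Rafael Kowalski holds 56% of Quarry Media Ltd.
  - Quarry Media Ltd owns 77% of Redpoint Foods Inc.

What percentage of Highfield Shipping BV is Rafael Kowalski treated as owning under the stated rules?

47.4622%

By sibling attribution (R2), Rafael Kowalski is treated as also owning Maeve Kowalski's interest in Quarry Media Ltd, giving 56% + 44% = 100%.
By sibling attribution (R2), Rafael Kowalski is treated as owning Maeve Kowalski's 21% interest in Highfield Shipping BV.
Chain via Quarry Media Ltd → Redpoint Foods Inc. (R1): 100% × 77% × 17% = 13.09% of Highfield Shipping BV.
Chain via Harbor Industries Corp. → Meridian Realty LP (R1): 57% × 51% × 46% = 13.3722% of Highfield Shipping BV.
Direct interest in Highfield Shipping BV: 21%.
Aggregating (R3): 13.09% + 13.3722% + 21% = 47.4622%.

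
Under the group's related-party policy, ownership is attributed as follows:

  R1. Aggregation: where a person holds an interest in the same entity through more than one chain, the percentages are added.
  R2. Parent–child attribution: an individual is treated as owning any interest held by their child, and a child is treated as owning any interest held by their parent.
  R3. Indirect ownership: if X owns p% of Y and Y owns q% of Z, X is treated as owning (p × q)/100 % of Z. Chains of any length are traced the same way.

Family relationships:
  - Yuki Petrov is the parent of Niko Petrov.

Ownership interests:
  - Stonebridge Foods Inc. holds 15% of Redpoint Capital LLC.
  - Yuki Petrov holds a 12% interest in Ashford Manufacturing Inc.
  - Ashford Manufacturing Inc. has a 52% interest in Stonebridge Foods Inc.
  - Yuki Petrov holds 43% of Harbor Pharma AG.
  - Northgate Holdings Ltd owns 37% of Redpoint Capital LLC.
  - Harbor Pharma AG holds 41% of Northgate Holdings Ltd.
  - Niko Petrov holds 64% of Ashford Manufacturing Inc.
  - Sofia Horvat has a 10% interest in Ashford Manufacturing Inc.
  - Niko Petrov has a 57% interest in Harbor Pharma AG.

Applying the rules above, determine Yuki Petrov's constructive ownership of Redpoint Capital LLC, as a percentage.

21.098%

By parent–child attribution (R2), Yuki Petrov is treated as also owning Niko Petrov's interest in Ashford Manufacturing Inc, giving 12% + 64% = 76%.
By parent–child attribution (R2), Yuki Petrov is treated as also owning Niko Petrov's interest in Harbor Pharma AG, giving 43% + 57% = 100%.
Chain via Ashford Manufacturing Inc. → Stonebridge Foods Inc. (R3): 76% × 52% × 15% = 5.928% of Redpoint Capital LLC.
Chain via Harbor Pharma AG → Northgate Holdings Ltd (R3): 100% × 41% × 37% = 15.17% of Redpoint Capital LLC.
Aggregating (R1): 5.928% + 15.17% = 21.098%.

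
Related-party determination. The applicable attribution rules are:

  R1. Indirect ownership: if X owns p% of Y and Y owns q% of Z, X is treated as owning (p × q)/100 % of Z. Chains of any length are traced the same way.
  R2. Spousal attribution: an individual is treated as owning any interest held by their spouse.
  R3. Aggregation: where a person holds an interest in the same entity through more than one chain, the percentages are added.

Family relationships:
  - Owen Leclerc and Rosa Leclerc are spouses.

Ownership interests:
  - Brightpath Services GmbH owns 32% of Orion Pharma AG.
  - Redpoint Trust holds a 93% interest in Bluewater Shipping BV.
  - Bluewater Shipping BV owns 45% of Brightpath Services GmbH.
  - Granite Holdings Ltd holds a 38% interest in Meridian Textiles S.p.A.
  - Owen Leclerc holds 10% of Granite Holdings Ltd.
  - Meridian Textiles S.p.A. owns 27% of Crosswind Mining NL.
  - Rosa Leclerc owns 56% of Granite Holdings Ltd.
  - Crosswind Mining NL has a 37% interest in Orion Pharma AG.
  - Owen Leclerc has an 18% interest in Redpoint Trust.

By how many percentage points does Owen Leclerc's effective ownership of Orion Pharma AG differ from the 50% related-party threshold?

By spousal attribution (R2), Owen Leclerc is treated as also owning Rosa Leclerc's interest in Granite Holdings Ltd, giving 10% + 56% = 66%.
Chain via Redpoint Trust → Bluewater Shipping BV → Brightpath Services GmbH (R1): 18% × 93% × 45% × 32% = 2.41056% of Orion Pharma AG.
Chain via Granite Holdings Ltd → Meridian Textiles S.p.A. → Crosswind Mining NL (R1): 66% × 38% × 27% × 37% = 2.505492% of Orion Pharma AG.
Aggregating (R3): 2.41056% + 2.505492% = 4.916052%.
4.916052% falls short of the 50% threshold by 45.083948 percentage points.

45.083948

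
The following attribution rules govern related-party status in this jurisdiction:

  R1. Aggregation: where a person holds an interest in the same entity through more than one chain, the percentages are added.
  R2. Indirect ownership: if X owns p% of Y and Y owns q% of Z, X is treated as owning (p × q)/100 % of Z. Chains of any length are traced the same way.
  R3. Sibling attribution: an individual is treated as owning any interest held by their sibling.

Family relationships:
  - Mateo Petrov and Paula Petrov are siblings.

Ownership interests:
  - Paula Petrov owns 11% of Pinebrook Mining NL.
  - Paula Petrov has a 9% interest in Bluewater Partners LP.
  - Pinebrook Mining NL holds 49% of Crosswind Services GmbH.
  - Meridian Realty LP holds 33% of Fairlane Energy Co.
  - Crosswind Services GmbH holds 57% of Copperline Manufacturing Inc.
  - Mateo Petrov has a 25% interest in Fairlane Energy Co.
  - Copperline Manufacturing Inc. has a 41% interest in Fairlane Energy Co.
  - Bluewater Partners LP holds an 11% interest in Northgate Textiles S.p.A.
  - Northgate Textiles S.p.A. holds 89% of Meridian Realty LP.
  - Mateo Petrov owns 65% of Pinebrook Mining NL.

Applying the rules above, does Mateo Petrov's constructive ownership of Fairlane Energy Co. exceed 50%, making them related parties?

By sibling attribution (R3), Mateo Petrov is treated as also owning Paula Petrov's interest in Pinebrook Mining NL, giving 65% + 11% = 76%.
By sibling attribution (R3), Mateo Petrov is treated as owning Paula Petrov's 9% interest in Bluewater Partners LP.
Chain via Pinebrook Mining NL → Crosswind Services GmbH → Copperline Manufacturing Inc. (R2): 76% × 49% × 57% × 41% = 8.702988% of Fairlane Energy Co.
Direct interest in Fairlane Energy Co: 25%.
Chain via Bluewater Partners LP → Northgate Textiles S.p.A. → Meridian Realty LP (R2): 9% × 11% × 89% × 33% = 0.290763% of Fairlane Energy Co.
Aggregating (R1): 8.702988% + 25% + 0.290763% = 33.993751%.
33.993751% does not exceed the 50% threshold, so Mateo is not a related party to Fairlane Energy Co.

No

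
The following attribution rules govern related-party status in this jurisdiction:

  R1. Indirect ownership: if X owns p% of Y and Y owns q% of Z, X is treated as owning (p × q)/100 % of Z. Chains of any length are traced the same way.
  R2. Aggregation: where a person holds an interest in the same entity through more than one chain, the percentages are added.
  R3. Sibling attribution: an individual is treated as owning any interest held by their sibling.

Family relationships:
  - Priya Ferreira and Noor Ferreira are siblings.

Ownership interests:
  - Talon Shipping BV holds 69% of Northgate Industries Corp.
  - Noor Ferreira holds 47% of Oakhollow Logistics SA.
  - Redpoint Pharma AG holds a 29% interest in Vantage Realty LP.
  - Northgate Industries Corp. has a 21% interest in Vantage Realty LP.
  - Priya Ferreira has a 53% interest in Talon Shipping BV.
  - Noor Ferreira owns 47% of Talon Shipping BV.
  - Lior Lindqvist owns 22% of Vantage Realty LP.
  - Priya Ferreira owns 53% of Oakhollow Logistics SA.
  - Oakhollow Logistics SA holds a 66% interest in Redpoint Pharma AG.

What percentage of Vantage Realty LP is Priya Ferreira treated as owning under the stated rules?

33.63%

By sibling attribution (R3), Priya Ferreira is treated as also owning Noor Ferreira's interest in Talon Shipping BV, giving 53% + 47% = 100%.
By sibling attribution (R3), Priya Ferreira is treated as also owning Noor Ferreira's interest in Oakhollow Logistics SA, giving 53% + 47% = 100%.
Chain via Talon Shipping BV → Northgate Industries Corp. (R1): 100% × 69% × 21% = 14.49% of Vantage Realty LP.
Chain via Oakhollow Logistics SA → Redpoint Pharma AG (R1): 100% × 66% × 29% = 19.14% of Vantage Realty LP.
Aggregating (R2): 14.49% + 19.14% = 33.63%.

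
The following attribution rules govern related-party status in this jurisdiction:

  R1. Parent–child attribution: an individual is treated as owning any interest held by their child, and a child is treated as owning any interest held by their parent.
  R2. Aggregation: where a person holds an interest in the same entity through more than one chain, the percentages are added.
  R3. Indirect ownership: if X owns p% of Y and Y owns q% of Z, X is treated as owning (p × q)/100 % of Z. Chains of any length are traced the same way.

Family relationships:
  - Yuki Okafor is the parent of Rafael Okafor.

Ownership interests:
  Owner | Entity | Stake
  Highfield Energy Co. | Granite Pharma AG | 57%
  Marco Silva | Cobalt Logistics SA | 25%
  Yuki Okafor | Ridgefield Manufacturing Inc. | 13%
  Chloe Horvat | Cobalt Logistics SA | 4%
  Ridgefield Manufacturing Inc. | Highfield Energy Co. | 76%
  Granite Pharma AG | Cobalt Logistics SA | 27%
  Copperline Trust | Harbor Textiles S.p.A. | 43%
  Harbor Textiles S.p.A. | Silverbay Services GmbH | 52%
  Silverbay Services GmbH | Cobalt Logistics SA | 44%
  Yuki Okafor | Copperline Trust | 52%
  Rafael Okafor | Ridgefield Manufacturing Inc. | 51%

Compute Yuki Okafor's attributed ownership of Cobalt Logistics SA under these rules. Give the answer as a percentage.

By parent–child attribution (R1), Yuki Okafor is treated as also owning Rafael Okafor's interest in Ridgefield Manufacturing Inc, giving 13% + 51% = 64%.
Chain via Ridgefield Manufacturing Inc. → Highfield Energy Co. → Granite Pharma AG (R3): 64% × 76% × 57% × 27% = 7.485696% of Cobalt Logistics SA.
Chain via Copperline Trust → Harbor Textiles S.p.A. → Silverbay Services GmbH (R3): 52% × 43% × 52% × 44% = 5.115968% of Cobalt Logistics SA.
Aggregating (R2): 7.485696% + 5.115968% = 12.601664%.

12.601664%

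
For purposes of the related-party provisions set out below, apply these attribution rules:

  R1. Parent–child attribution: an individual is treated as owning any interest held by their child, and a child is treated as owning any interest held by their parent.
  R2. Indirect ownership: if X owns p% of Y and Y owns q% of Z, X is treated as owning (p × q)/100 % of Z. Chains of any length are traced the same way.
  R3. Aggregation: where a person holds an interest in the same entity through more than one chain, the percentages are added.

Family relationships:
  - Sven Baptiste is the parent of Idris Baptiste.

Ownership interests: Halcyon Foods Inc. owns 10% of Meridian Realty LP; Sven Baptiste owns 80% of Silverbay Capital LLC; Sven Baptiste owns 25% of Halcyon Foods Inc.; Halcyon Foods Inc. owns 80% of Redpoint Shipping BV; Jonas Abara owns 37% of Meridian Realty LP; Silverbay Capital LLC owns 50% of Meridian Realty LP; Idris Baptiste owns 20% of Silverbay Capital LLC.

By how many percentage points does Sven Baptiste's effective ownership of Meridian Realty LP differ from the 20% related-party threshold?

32.5

By parent–child attribution (R1), Sven Baptiste is treated as also owning Idris Baptiste's interest in Silverbay Capital LLC, giving 80% + 20% = 100%.
Chain via Halcyon Foods Inc. (R2): 25% × 10% = 2.5% of Meridian Realty LP.
Chain via Silverbay Capital LLC (R2): 100% × 50% = 50% of Meridian Realty LP.
Aggregating (R3): 2.5% + 50% = 52.5%.
52.5% exceeds the 20% threshold by 32.5 percentage points.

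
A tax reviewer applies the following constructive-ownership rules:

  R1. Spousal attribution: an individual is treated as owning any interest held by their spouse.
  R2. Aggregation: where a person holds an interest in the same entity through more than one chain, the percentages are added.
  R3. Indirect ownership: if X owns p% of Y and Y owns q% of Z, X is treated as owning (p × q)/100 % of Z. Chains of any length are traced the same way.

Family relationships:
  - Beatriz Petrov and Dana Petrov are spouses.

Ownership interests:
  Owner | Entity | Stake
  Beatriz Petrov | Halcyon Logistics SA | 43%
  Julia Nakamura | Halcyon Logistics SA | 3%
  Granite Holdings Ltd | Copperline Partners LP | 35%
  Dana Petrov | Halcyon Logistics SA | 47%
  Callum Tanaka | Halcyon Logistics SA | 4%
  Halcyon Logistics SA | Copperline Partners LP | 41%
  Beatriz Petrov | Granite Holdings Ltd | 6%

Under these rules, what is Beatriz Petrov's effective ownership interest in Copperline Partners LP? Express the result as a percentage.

39%

By spousal attribution (R1), Beatriz Petrov is treated as also owning Dana Petrov's interest in Halcyon Logistics SA, giving 43% + 47% = 90%.
Chain via Granite Holdings Ltd (R3): 6% × 35% = 2.1% of Copperline Partners LP.
Chain via Halcyon Logistics SA (R3): 90% × 41% = 36.9% of Copperline Partners LP.
Aggregating (R2): 2.1% + 36.9% = 39%.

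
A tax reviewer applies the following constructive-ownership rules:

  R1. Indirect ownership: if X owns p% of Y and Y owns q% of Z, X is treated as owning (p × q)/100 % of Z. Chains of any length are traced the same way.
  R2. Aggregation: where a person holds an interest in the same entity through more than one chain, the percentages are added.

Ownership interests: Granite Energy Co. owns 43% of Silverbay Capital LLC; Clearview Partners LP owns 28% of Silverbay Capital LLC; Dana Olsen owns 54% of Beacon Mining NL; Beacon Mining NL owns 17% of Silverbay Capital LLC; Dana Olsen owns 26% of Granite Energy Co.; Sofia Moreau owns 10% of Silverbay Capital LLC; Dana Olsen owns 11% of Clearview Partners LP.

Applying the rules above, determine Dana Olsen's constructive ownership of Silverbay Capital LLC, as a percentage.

23.44%

Chain via Beacon Mining NL (R1): 54% × 17% = 9.18% of Silverbay Capital LLC.
Chain via Granite Energy Co. (R1): 26% × 43% = 11.18% of Silverbay Capital LLC.
Chain via Clearview Partners LP (R1): 11% × 28% = 3.08% of Silverbay Capital LLC.
Aggregating (R2): 9.18% + 11.18% + 3.08% = 23.44%.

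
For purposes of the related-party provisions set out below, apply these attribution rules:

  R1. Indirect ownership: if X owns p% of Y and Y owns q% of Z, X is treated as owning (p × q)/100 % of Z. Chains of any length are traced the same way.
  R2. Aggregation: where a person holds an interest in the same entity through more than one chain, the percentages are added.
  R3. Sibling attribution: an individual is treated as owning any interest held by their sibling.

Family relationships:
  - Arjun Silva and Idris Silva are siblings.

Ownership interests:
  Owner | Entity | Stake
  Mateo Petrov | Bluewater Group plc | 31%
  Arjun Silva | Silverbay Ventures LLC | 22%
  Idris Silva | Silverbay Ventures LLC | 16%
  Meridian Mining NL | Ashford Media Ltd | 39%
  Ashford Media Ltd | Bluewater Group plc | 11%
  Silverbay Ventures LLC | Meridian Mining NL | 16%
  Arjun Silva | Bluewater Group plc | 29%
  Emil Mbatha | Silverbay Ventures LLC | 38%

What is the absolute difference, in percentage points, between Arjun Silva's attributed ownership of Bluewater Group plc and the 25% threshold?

4.260832

By sibling attribution (R3), Arjun Silva is treated as also owning Idris Silva's interest in Silverbay Ventures LLC, giving 22% + 16% = 38%.
Chain via Silverbay Ventures LLC → Meridian Mining NL → Ashford Media Ltd (R1): 38% × 16% × 39% × 11% = 0.260832% of Bluewater Group plc.
Direct interest in Bluewater Group plc: 29%.
Aggregating (R2): 0.260832% + 29% = 29.260832%.
29.260832% exceeds the 25% threshold by 4.260832 percentage points.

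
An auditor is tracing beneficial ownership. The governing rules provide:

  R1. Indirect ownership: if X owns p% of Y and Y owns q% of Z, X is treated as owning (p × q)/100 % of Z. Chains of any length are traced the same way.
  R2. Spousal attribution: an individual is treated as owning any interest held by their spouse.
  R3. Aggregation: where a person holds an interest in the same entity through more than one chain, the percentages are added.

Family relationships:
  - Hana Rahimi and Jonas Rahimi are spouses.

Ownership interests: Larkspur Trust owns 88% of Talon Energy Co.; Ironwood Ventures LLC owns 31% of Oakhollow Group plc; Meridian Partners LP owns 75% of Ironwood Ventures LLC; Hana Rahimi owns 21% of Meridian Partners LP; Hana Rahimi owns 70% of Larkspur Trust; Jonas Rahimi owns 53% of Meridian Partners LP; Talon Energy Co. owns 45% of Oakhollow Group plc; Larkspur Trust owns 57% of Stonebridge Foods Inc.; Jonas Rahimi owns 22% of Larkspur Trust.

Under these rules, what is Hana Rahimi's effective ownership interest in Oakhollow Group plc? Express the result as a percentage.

By spousal attribution (R2), Hana Rahimi is treated as also owning Jonas Rahimi's interest in Larkspur Trust, giving 70% + 22% = 92%.
By spousal attribution (R2), Hana Rahimi is treated as also owning Jonas Rahimi's interest in Meridian Partners LP, giving 21% + 53% = 74%.
Chain via Larkspur Trust → Talon Energy Co. (R1): 92% × 88% × 45% = 36.432% of Oakhollow Group plc.
Chain via Meridian Partners LP → Ironwood Ventures LLC (R1): 74% × 75% × 31% = 17.205% of Oakhollow Group plc.
Aggregating (R3): 36.432% + 17.205% = 53.637%.

53.637%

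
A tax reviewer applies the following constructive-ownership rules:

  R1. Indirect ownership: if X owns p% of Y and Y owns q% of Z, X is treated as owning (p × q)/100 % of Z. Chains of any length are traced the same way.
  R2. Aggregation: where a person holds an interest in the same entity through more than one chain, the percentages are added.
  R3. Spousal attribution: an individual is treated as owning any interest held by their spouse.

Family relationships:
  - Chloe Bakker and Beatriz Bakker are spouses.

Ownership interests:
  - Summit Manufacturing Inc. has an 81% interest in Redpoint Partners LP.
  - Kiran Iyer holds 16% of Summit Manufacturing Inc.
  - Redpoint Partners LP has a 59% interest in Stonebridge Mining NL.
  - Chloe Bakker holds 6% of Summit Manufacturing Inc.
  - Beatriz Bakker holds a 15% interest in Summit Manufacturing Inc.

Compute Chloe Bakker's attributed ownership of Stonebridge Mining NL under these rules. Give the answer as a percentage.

By spousal attribution (R3), Chloe Bakker is treated as also owning Beatriz Bakker's interest in Summit Manufacturing Inc, giving 6% + 15% = 21%.
Chain via Summit Manufacturing Inc. → Redpoint Partners LP (R1): 21% × 81% × 59% = 10.0359% of Stonebridge Mining NL.

10.0359%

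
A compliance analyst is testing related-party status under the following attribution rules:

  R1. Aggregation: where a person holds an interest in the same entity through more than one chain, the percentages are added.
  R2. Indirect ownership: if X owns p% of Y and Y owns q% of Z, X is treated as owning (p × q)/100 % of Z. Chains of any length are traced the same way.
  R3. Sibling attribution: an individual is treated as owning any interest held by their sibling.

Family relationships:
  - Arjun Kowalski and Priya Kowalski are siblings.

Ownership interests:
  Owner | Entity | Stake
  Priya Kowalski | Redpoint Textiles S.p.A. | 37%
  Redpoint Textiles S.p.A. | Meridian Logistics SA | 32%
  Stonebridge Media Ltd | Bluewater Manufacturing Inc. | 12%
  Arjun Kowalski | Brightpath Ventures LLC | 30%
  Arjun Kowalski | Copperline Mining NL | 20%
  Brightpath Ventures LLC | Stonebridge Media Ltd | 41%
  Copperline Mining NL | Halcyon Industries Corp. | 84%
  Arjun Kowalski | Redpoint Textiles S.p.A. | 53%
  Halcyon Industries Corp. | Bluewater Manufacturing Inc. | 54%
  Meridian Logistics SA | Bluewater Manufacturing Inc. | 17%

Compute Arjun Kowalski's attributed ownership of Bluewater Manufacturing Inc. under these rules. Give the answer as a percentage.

By sibling attribution (R3), Arjun Kowalski is treated as also owning Priya Kowalski's interest in Redpoint Textiles S.p.A, giving 53% + 37% = 90%.
Chain via Copperline Mining NL → Halcyon Industries Corp. (R2): 20% × 84% × 54% = 9.072% of Bluewater Manufacturing Inc.
Chain via Redpoint Textiles S.p.A. → Meridian Logistics SA (R2): 90% × 32% × 17% = 4.896% of Bluewater Manufacturing Inc.
Chain via Brightpath Ventures LLC → Stonebridge Media Ltd (R2): 30% × 41% × 12% = 1.476% of Bluewater Manufacturing Inc.
Aggregating (R1): 9.072% + 4.896% + 1.476% = 15.444%.

15.444%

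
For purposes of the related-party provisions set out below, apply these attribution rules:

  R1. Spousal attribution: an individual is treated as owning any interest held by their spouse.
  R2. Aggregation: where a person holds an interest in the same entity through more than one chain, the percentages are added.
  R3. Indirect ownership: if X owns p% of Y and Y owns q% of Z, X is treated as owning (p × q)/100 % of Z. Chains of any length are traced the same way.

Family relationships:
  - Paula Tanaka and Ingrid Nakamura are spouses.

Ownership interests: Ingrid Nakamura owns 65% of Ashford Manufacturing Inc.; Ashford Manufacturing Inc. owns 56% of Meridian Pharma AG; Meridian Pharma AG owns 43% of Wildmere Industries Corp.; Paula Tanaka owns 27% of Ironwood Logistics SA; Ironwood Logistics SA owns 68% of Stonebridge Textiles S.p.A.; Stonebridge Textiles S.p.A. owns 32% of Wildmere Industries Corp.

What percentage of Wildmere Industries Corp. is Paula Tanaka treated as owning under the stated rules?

By spousal attribution (R1), Paula Tanaka is treated as owning Ingrid Nakamura's 65% interest in Ashford Manufacturing Inc.
Chain via Ironwood Logistics SA → Stonebridge Textiles S.p.A. (R3): 27% × 68% × 32% = 5.8752% of Wildmere Industries Corp.
Chain via Ashford Manufacturing Inc. → Meridian Pharma AG (R3): 65% × 56% × 43% = 15.652% of Wildmere Industries Corp.
Aggregating (R2): 5.8752% + 15.652% = 21.5272%.

21.5272%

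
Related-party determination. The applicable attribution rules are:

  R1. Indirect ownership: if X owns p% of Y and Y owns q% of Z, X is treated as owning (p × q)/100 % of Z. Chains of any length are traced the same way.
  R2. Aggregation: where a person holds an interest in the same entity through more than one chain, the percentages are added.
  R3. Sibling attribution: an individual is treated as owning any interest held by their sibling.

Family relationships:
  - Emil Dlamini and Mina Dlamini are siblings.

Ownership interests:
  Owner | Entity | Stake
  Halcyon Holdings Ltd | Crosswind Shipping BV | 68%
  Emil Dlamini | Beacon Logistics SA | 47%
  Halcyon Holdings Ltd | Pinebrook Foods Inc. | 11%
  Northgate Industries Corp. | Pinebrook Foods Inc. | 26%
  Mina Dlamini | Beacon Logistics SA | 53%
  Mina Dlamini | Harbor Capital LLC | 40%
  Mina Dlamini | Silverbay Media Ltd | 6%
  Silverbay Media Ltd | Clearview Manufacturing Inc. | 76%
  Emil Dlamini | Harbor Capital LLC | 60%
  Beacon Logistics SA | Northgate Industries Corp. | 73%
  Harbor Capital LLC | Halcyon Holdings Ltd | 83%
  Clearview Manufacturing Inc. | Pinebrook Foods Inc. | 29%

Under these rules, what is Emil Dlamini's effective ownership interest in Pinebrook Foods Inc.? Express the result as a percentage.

29.4324%

By sibling attribution (R3), Emil Dlamini is treated as also owning Mina Dlamini's interest in Harbor Capital LLC, giving 60% + 40% = 100%.
By sibling attribution (R3), Emil Dlamini is treated as also owning Mina Dlamini's interest in Beacon Logistics SA, giving 47% + 53% = 100%.
By sibling attribution (R3), Emil Dlamini is treated as owning Mina Dlamini's 6% interest in Silverbay Media Ltd.
Chain via Harbor Capital LLC → Halcyon Holdings Ltd (R1): 100% × 83% × 11% = 9.13% of Pinebrook Foods Inc.
Chain via Beacon Logistics SA → Northgate Industries Corp. (R1): 100% × 73% × 26% = 18.98% of Pinebrook Foods Inc.
Chain via Silverbay Media Ltd → Clearview Manufacturing Inc. (R1): 6% × 76% × 29% = 1.3224% of Pinebrook Foods Inc.
Aggregating (R2): 9.13% + 18.98% + 1.3224% = 29.4324%.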